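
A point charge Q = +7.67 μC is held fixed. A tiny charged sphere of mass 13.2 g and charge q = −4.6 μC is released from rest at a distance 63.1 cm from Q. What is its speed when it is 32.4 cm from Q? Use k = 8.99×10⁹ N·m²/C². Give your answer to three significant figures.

8.50 m/s

Only the electrostatic force acts, so mechanical energy is conserved: ½mv² = U₁ − U₂ = kQq(1/r₁ − 1/r₂).
U₁ − U₂ = (8.99×10⁹ N·m²/C²)(7.67×10⁻⁶ C)(-4.60×10⁻⁶ C)(1/0.631 − 1/0.324) = 0.476 J.
v = √(2·0.476/0.0132) = 8.50 m/s.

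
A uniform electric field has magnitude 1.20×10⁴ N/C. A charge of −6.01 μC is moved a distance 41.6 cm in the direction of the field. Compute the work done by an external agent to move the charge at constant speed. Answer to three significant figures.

The potential change for a displacement 41.6 cm in the direction of the field is ΔV = −Ed = -4990 V.
W_ext = qΔV = 0.0300 J.

0.0300 J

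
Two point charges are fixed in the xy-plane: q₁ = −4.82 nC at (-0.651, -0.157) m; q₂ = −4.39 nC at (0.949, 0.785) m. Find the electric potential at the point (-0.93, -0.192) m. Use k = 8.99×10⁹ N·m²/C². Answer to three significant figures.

The total potential is the scalar sum of each charge's contribution, V = Σ kqᵢ/rᵢ.
Distances from the field point to each charge: r₁ = 0.281 m, r₂ = 2.12 m.
V = k[(-4.82×10⁻⁹)/(0.281) + (-4.39×10⁻⁹)/(2.12)] = -173 V.

-173 V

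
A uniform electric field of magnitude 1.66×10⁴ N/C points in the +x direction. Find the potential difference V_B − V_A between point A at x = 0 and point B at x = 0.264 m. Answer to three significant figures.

-4380 V

In a uniform field, potential decreases in the direction of E: V_B − V_A = −E·Δx.
V_B − V_A = −(1.66×10⁴ V/m)(0.264 m) = -4380 V.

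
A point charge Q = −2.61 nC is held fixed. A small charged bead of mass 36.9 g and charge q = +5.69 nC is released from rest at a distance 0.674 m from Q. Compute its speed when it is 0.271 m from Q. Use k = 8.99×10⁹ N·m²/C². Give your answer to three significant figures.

Only the electrostatic force acts, so mechanical energy is conserved: ½mv² = U₁ − U₂ = kQq(1/r₁ − 1/r₂).
U₁ − U₂ = (8.99×10⁹ N·m²/C²)(-2.61×10⁻⁹ C)(5.69×10⁻⁹ C)(1/0.674 − 1/0.271) = 2.95×10⁻⁷ J.
v = √(2·2.95×10⁻⁷/0.0369) = 4.00×10⁻³ m/s.

4.00×10⁻³ m/s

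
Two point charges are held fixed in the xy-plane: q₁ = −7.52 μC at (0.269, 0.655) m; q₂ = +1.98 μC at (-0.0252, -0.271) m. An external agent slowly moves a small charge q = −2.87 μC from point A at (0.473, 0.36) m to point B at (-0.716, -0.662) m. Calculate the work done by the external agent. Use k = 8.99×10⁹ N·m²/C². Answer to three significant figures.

For quasistatic motion the external work equals the change in potential energy: W_ext = qΔV = q(V_B − V_A).
At A: distances to the source charges are 0.359 m, 0.804 m; V_A = Σ kqᵢ/rᵢ = -1.66×10⁵ V.
At B: distances to the source charges are 1.64 m, 0.794 m; V_B = Σ kqᵢ/rᵢ = -1.87×10⁴ V.
ΔV = V_B − V_A = 1.48×10⁵ V.
W_ext = qΔV = (-2.87×10⁻⁶ C)(1.48×10⁵ V) = -0.424 J.

-0.424 J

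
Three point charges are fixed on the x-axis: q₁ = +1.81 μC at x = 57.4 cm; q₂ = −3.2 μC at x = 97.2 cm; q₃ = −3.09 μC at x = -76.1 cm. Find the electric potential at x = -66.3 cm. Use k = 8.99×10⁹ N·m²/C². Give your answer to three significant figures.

-2.88×10⁵ V

Electric potential is a scalar, so the contributions from each charge add algebraically: V = Σ kqᵢ/rᵢ.
Distances from the field point to each charge: r₁ = 1.24 m, r₂ = 1.63 m, r₃ = 0.0980 m.
V = k[(1.81×10⁻⁶)/(1.24) + (-3.20×10⁻⁶)/(1.63) + (-3.09×10⁻⁶)/(0.0980)] = -2.88×10⁵ V.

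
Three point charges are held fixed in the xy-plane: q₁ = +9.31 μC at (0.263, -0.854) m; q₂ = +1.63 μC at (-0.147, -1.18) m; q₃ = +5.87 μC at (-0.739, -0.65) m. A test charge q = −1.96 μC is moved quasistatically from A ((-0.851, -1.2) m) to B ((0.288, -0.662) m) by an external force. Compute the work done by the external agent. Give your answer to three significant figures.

For quasistatic motion the external work equals the change in potential energy: W_ext = qΔV = q(V_B − V_A).
At A: distances to the source charges are 1.17 m, 0.704 m, 0.561 m; V_A = Σ kqᵢ/rᵢ = 1.87×10⁵ V.
At B: distances to the source charges are 0.194 m, 0.676 m, 1.03 m; V_B = Σ kqᵢ/rᵢ = 5.05×10⁵ V.
ΔV = V_B − V_A = 3.19×10⁵ V.
W_ext = qΔV = (-1.96×10⁻⁶ C)(3.19×10⁵ V) = -0.625 J.

-0.625 J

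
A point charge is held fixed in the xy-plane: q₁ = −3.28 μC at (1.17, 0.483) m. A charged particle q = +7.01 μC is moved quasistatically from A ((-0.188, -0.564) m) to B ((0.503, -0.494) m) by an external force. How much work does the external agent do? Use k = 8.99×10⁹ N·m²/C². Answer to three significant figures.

For quasistatic motion the external work equals the change in potential energy: W_ext = qΔV = q(V_B − V_A).
At A: distance to the source charge is 1.71 m; V_A = kq₁/r = -1.72×10⁴ V.
At B: distance to the source charge is 1.18 m; V_B = kq₁/r = -2.49×10⁴ V.
ΔV = V_B − V_A = -7730 V.
W_ext = qΔV = (7.01×10⁻⁶ C)(-7730 V) = -0.0542 J.

-0.0542 J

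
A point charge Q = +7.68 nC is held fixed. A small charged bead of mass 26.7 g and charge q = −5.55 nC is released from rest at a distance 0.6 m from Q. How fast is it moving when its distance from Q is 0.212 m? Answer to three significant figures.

Only the electrostatic force acts, so mechanical energy is conserved: ½mv² = U₁ − U₂ = kQq(1/r₁ − 1/r₂).
U₁ − U₂ = (8.99×10⁹ N·m²/C²)(7.68×10⁻⁹ C)(-5.55×10⁻⁹ C)(1/0.600 − 1/0.212) = 1.17×10⁻⁶ J.
v = √(2·1.17×10⁻⁶/0.0267) = 9.36×10⁻³ m/s.

9.36×10⁻³ m/s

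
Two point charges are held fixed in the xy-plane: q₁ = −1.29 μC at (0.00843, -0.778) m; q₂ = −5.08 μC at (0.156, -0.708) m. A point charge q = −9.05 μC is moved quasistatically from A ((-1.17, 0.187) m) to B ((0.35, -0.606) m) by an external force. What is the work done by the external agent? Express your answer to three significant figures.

1.83 J

For quasistatic motion the external work equals the change in potential energy: W_ext = qΔV = q(V_B − V_A).
At A: distances to the source charges are 1.52 m, 1.60 m; V_A = Σ kqᵢ/rᵢ = -3.62×10⁴ V.
At B: distances to the source charges are 0.382 m, 0.219 m; V_B = Σ kqᵢ/rᵢ = -2.39×10⁵ V.
ΔV = V_B − V_A = -2.03×10⁵ V.
W_ext = qΔV = (-9.05×10⁻⁶ C)(-2.03×10⁵ V) = 1.83 J.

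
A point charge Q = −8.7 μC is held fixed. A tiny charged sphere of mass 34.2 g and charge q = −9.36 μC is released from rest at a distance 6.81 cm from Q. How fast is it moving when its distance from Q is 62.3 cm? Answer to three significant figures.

23.7 m/s

Only the electrostatic force acts, so mechanical energy is conserved: ½mv² = U₁ − U₂ = kQq(1/r₁ − 1/r₂).
U₁ − U₂ = (8.99×10⁹ N·m²/C²)(-8.70×10⁻⁶ C)(-9.36×10⁻⁶ C)(1/0.0681 − 1/0.623) = 9.57 J.
v = √(2·9.57/0.0342) = 23.7 m/s.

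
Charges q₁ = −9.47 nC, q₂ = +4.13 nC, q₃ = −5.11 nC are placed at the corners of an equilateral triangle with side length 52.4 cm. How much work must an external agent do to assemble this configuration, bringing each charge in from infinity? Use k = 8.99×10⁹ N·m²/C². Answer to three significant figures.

The assembly work is the sum of pairwise potential energies, U = Σ_{i<j} kqᵢqⱼ/rᵢⱼ.
All three pair separations equal the side length, 0.524 m.
U = (-6.71×10⁻⁷) + (8.30×10⁻⁷) + (-3.62×10⁻⁷) = -2.03×10⁻⁷ J.

-2.03×10⁻⁷ J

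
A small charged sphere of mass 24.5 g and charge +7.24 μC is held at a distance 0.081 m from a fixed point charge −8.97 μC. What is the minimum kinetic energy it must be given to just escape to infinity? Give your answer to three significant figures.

7.21 J

To just escape, total mechanical energy must reach zero at infinity: ½mv²_min + U = 0, so ½mv²_min = −U = |kQq|/r.
|U| = |kQq|/r = (8.99×10⁹ N·m²/C²)(8.97×10⁻⁶)(7.24×10⁻⁶)/(0.0810) = 7.21 J.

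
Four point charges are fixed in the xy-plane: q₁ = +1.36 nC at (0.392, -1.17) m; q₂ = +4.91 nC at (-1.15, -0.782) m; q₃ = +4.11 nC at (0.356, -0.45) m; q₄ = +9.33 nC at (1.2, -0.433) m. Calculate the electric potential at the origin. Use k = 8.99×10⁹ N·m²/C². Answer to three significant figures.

Electric potential is a scalar, so the contributions from each charge add algebraically: V = Σ kqᵢ/rᵢ.
Distances from the field point to each charge: r₁ = 1.23 m, r₂ = 1.39 m, r₃ = 0.574 m, r₄ = 1.28 m.
V = k[(1.36×10⁻⁹)/(1.23) + (4.91×10⁻⁹)/(1.39) + (4.11×10⁻⁹)/(0.574) + (9.33×10⁻⁹)/(1.28)] = 172 V.

172 V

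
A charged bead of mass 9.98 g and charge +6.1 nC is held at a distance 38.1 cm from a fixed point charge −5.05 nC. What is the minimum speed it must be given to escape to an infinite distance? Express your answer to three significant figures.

0.0121 m/s

To just escape, total mechanical energy must reach zero at infinity: ½mv²_min + U = 0, so ½mv²_min = −U = |kQq|/r.
|U| = |kQq|/r = (8.99×10⁹ N·m²/C²)(5.05×10⁻⁹)(6.10×10⁻⁹)/(0.381) = 7.27×10⁻⁷ J.
v_min = √(2|U|/m) = √(2·7.27×10⁻⁷/9.98×10⁻³) = 0.0121 m/s.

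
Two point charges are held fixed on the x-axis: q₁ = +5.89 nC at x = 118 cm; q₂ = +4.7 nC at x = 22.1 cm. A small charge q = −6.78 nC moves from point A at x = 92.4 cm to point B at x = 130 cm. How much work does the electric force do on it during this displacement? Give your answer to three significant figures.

1.45×10⁻⁶ J

The work done by the electric force is W_field = −ΔU = −q(V_B − V_A) = q(V_A − V_B).
At A: distances to the source charges are 0.256 m, 0.703 m; V_A = Σ kqᵢ/rᵢ = 267 V.
At B: distances to the source charges are 0.120 m, 1.08 m; V_B = Σ kqᵢ/rᵢ = 480 V.
ΔV = V_B − V_A = 213 V.
W_field = −qΔV = −(-6.78×10⁻⁹ C)(213 V) = 1.45×10⁻⁶ J.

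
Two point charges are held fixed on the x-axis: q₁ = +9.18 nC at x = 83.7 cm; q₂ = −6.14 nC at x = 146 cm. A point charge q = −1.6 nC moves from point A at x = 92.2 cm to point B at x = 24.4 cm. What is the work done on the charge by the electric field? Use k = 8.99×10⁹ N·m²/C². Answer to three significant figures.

-1.24×10⁻⁶ J

The work done by the electric force is W_field = −ΔU = −q(V_B − V_A) = q(V_A − V_B).
At A: distances to the source charges are 0.0850 m, 0.538 m; V_A = Σ kqᵢ/rᵢ = 868 V.
At B: distances to the source charges are 0.593 m, 1.22 m; V_B = Σ kqᵢ/rᵢ = 93.8 V.
ΔV = V_B − V_A = -775 V.
W_field = −qΔV = −(-1.60×10⁻⁹ C)(-775 V) = -1.24×10⁻⁶ J.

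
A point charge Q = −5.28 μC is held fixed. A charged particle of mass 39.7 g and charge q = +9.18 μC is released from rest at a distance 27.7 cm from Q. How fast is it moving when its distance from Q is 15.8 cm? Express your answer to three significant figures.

7.73 m/s

Only the electrostatic force acts, so mechanical energy is conserved: ½mv² = U₁ − U₂ = kQq(1/r₁ − 1/r₂).
U₁ − U₂ = (8.99×10⁹ N·m²/C²)(-5.28×10⁻⁶ C)(9.18×10⁻⁶ C)(1/0.277 − 1/0.158) = 1.18 J.
v = √(2·1.18/0.0397) = 7.73 m/s.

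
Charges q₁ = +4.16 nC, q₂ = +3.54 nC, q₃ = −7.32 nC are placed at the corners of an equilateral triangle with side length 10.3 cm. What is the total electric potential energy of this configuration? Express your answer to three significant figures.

The work to assemble the configuration equals its total potential energy, U = Σ kqᵢqⱼ/rᵢⱼ over all pairs.
All three pair separations equal the side length, 0.103 m.
U = (1.29×10⁻⁶) + (-2.66×10⁻⁶) + (-2.26×10⁻⁶) = -3.63×10⁻⁶ J.

-3.63×10⁻⁶ J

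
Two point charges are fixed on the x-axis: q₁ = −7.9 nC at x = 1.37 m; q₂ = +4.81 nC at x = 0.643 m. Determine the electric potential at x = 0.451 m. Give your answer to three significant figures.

The total potential is the scalar sum of each charge's contribution, V = Σ kqᵢ/rᵢ.
Distances from the field point to each charge: r₁ = 0.919 m, r₂ = 0.192 m.
V = k[(-7.90×10⁻⁹)/(0.919) + (4.81×10⁻⁹)/(0.192)] = 148 V.

148 V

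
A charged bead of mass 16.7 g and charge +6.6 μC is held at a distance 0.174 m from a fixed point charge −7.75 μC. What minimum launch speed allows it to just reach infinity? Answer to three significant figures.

To just escape, total mechanical energy must reach zero at infinity: ½mv²_min + U = 0, so ½mv²_min = −U = |kQq|/r.
|U| = |kQq|/r = (8.99×10⁹ N·m²/C²)(7.75×10⁻⁶)(6.60×10⁻⁶)/(0.174) = 2.64 J.
v_min = √(2|U|/m) = √(2·2.64/0.0167) = 17.8 m/s.

17.8 m/s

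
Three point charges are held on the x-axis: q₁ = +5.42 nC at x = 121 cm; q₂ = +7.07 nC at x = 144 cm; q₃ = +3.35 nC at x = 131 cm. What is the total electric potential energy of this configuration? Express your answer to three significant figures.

The assembly work is the sum of pairwise potential energies, U = Σ_{i<j} kqᵢqⱼ/rᵢⱼ.
Pair separations: r₁₂ = 0.230 m, r₁₃ = 0.100 m, r₂₃ = 0.130 m.
U = (1.50×10⁻⁶) + (1.63×10⁻⁶) + (1.64×10⁻⁶) = 4.77×10⁻⁶ J.

4.77×10⁻⁶ J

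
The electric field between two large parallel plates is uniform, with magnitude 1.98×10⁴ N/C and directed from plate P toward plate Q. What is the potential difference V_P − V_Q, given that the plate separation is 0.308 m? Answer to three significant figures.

In a uniform field, potential decreases in the direction of E: ΔV = −E·d for a displacement d parallel to E.
Going from Q to P is a displacement of 0.308 m opposite to the field, so V_P − V_Q = +Ed = 6100 V.

6100 V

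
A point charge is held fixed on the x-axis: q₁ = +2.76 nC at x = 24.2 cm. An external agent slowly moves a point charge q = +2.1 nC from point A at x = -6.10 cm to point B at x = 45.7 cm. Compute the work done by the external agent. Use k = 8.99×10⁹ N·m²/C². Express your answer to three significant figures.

7.04×10⁻⁸ J

For quasistatic motion the external work equals the change in potential energy: W_ext = qΔV = q(V_B − V_A).
At A: distance to the source charge is 0.303 m; V_A = kq₁/r = 81.9 V.
At B: distance to the source charge is 0.215 m; V_B = kq₁/r = 115 V.
ΔV = V_B − V_A = 33.5 V.
W_ext = qΔV = (2.10×10⁻⁹ C)(33.5 V) = 7.04×10⁻⁸ J.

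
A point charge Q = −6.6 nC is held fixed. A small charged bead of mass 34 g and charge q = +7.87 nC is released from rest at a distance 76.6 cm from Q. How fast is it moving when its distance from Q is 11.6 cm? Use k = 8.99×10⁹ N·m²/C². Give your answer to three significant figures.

0.0142 m/s

Only the electrostatic force acts, so mechanical energy is conserved: ½mv² = U₁ − U₂ = kQq(1/r₁ − 1/r₂).
U₁ − U₂ = (8.99×10⁹ N·m²/C²)(-6.60×10⁻⁹ C)(7.87×10⁻⁹ C)(1/0.766 − 1/0.116) = 3.42×10⁻⁶ J.
v = √(2·3.42×10⁻⁶/0.0340) = 0.0142 m/s.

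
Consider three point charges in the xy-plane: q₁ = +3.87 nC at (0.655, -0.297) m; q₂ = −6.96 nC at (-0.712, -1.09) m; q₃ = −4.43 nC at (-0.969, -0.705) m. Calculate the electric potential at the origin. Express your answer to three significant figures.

-32.9 V

Electric potential is a scalar, so the contributions from each charge add algebraically: V = Σ kqᵢ/rᵢ.
Distances from the field point to each charge: r₁ = 0.719 m, r₂ = 1.30 m, r₃ = 1.20 m.
V = k[(3.87×10⁻⁹)/(0.719) + (-6.96×10⁻⁹)/(1.30) + (-4.43×10⁻⁹)/(1.20)] = -32.9 V.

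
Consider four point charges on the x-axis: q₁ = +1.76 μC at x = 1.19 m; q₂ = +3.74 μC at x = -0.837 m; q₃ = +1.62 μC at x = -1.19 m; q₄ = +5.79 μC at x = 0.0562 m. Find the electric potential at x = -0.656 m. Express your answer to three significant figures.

The total potential is the scalar sum of each charge's contribution, V = Σ kqᵢ/rᵢ.
Distances from the field point to each charge: r₁ = 1.85 m, r₂ = 0.181 m, r₃ = 0.534 m, r₄ = 0.712 m.
V = k[(1.76×10⁻⁶)/(1.85) + (3.74×10⁻⁶)/(0.181) + (1.62×10⁻⁶)/(0.534) + (5.79×10⁻⁶)/(0.712)] = 2.95×10⁵ V.

2.95×10⁵ V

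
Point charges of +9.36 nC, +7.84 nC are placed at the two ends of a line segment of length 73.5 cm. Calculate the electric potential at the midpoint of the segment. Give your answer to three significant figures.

The total potential is the scalar sum of each charge's contribution, V = Σ kqᵢ/rᵢ.
Each charge is 0.367 m from the midpoint.
V = k[(9.36×10⁻⁹)/(0.367) + (7.84×10⁻⁹)/(0.367)] = 421 V.

421 V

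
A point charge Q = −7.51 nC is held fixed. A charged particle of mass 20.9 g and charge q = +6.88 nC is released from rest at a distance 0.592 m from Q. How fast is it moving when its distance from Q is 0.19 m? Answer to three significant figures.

0.0126 m/s

Only the electrostatic force acts, so mechanical energy is conserved: ½mv² = U₁ − U₂ = kQq(1/r₁ − 1/r₂).
U₁ − U₂ = (8.99×10⁹ N·m²/C²)(-7.51×10⁻⁹ C)(6.88×10⁻⁹ C)(1/0.592 − 1/0.190) = 1.66×10⁻⁶ J.
v = √(2·1.66×10⁻⁶/0.0209) = 0.0126 m/s.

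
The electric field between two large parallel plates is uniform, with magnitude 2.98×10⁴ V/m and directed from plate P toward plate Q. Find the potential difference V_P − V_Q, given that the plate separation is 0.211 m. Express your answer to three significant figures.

6290 V

In a uniform field, potential decreases in the direction of E: ΔV = −E·d for a displacement d parallel to E.
Going from Q to P is a displacement of 0.211 m opposite to the field, so V_P − V_Q = +Ed = 6290 V.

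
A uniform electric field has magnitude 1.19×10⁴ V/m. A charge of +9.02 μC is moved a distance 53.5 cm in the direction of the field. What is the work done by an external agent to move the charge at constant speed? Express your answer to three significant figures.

The potential change for a displacement 53.5 cm in the direction of the field is ΔV = −Ed = -6370 V.
W_ext = qΔV = -0.0574 J.

-0.0574 J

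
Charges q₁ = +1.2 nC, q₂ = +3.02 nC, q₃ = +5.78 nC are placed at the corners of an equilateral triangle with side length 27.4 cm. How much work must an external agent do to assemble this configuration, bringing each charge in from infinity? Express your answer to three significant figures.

9.19×10⁻⁷ J

The work to assemble the configuration equals its total potential energy, U = Σ kqᵢqⱼ/rᵢⱼ over all pairs.
All three pair separations equal the side length, 0.274 m.
U = (1.19×10⁻⁷) + (2.28×10⁻⁷) + (5.73×10⁻⁷) = 9.19×10⁻⁷ J.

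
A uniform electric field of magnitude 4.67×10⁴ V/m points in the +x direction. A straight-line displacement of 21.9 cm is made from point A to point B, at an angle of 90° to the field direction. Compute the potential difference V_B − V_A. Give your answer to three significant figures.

Only the component of displacement along E changes the potential: ΔV = −E·d·cosθ.
ΔV = −(4.67×10⁴ V/m)(0.219 m)cos90° = 0 V.

0 V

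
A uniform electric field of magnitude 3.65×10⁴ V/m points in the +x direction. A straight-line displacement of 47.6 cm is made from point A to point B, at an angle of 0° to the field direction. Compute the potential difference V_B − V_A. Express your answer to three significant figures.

-1.74×10⁴ V

Only the component of displacement along E changes the potential: ΔV = −E·d·cosθ.
ΔV = −(3.65×10⁴ V/m)(0.476 m)cos0° = -1.74×10⁴ V.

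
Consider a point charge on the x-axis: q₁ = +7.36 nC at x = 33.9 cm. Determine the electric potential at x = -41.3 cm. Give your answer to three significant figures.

Electric potential is a scalar, so the contributions from each charge add algebraically: V = Σ kqᵢ/rᵢ.
V = k[(7.36×10⁻⁹)/(0.752)] = 88.0 V.

88.0 V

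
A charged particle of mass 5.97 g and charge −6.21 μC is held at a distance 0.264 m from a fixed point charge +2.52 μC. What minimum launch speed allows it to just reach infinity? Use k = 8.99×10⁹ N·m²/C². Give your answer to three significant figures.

To just escape, total mechanical energy must reach zero at infinity: ½mv²_min + U = 0, so ½mv²_min = −U = |kQq|/r.
|U| = |kQq|/r = (8.99×10⁹ N·m²/C²)(2.52×10⁻⁶)(6.21×10⁻⁶)/(0.264) = 0.533 J.
v_min = √(2|U|/m) = √(2·0.533/5.97×10⁻³) = 13.4 m/s.

13.4 m/s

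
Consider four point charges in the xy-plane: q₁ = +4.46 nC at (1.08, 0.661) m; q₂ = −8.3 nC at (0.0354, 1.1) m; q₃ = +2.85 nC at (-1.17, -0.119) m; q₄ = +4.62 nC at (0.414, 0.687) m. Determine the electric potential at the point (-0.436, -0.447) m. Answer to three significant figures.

Electric potential is a scalar, so the contributions from each charge add algebraically: V = Σ kqᵢ/rᵢ.
Distances from the field point to each charge: r₁ = 1.88 m, r₂ = 1.62 m, r₃ = 0.804 m, r₄ = 1.42 m.
V = k[(4.46×10⁻⁹)/(1.88) + (-8.30×10⁻⁹)/(1.62) + (2.85×10⁻⁹)/(0.804) + (4.62×10⁻⁹)/(1.42)] = 36.4 V.

36.4 V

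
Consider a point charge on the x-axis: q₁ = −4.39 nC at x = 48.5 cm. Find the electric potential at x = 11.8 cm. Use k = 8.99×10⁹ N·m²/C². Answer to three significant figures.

-108 V

Electric potential is a scalar, so the contributions from each charge add algebraically: V = Σ kqᵢ/rᵢ.
V = k[(-4.39×10⁻⁹)/(0.367)] = -108 V.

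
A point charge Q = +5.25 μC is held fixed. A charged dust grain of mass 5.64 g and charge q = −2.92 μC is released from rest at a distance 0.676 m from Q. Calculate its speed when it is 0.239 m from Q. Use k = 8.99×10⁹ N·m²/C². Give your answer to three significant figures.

11.5 m/s

Only the electrostatic force acts, so mechanical energy is conserved: ½mv² = U₁ − U₂ = kQq(1/r₁ − 1/r₂).
U₁ − U₂ = (8.99×10⁹ N·m²/C²)(5.25×10⁻⁶ C)(-2.92×10⁻⁶ C)(1/0.676 − 1/0.239) = 0.373 J.
v = √(2·0.373/5.64×10⁻³) = 11.5 m/s.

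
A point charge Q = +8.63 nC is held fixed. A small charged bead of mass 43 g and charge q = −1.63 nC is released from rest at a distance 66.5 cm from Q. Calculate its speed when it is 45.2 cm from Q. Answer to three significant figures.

Only the electrostatic force acts, so mechanical energy is conserved: ½mv² = U₁ − U₂ = kQq(1/r₁ − 1/r₂).
U₁ − U₂ = (8.99×10⁹ N·m²/C²)(8.63×10⁻⁹ C)(-1.63×10⁻⁹ C)(1/0.665 − 1/0.452) = 8.96×10⁻⁸ J.
v = √(2·8.96×10⁻⁸/0.0430) = 2.04×10⁻³ m/s.

2.04×10⁻³ m/s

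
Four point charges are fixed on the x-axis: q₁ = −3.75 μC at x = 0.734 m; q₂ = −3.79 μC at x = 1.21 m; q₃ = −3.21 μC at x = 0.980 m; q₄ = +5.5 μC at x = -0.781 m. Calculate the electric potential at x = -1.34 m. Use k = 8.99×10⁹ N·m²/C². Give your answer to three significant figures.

Electric potential is a scalar, so the contributions from each charge add algebraically: V = Σ kqᵢ/rᵢ.
Distances from the field point to each charge: r₁ = 2.07 m, r₂ = 2.55 m, r₃ = 2.32 m, r₄ = 0.559 m.
V = k[(-3.75×10⁻⁶)/(2.07) + (-3.79×10⁻⁶)/(2.55) + (-3.21×10⁻⁶)/(2.32) + (5.50×10⁻⁶)/(0.559)] = 4.64×10⁴ V.

4.64×10⁴ V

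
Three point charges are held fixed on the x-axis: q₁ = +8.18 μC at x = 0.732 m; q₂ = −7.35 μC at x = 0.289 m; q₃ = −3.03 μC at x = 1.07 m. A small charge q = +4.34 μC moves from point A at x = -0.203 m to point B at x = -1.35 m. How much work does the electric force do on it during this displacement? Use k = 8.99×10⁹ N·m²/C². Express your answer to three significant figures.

The work done by the electric force is W_field = −ΔU = −q(V_B − V_A) = q(V_A − V_B).
At A: distances to the source charges are 0.935 m, 0.492 m, 1.27 m; V_A = Σ kqᵢ/rᵢ = -7.70×10⁴ V.
At B: distances to the source charges are 2.08 m, 1.64 m, 2.42 m; V_B = Σ kqᵢ/rᵢ = -1.63×10⁴ V.
ΔV = V_B − V_A = 6.08×10⁴ V.
W_field = −qΔV = −(4.34×10⁻⁶ C)(6.08×10⁴ V) = -0.264 J.

-0.264 J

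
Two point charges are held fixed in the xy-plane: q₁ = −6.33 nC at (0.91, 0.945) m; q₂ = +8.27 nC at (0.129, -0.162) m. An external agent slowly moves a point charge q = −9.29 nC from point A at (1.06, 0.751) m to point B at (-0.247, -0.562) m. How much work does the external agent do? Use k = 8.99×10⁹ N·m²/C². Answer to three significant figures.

For quasistatic motion the external work equals the change in potential energy: W_ext = qΔV = q(V_B − V_A).
At A: distances to the source charges are 0.245 m, 1.30 m; V_A = Σ kqᵢ/rᵢ = -175 V.
At B: distances to the source charges are 1.90 m, 0.549 m; V_B = Σ kqᵢ/rᵢ = 105 V.
ΔV = V_B − V_A = 281 V.
W_ext = qΔV = (-9.29×10⁻⁹ C)(281 V) = -2.61×10⁻⁶ J.

-2.61×10⁻⁶ J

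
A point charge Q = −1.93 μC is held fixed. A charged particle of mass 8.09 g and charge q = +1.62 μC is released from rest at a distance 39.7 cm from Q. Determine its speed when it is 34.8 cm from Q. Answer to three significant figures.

Only the electrostatic force acts, so mechanical energy is conserved: ½mv² = U₁ − U₂ = kQq(1/r₁ − 1/r₂).
U₁ − U₂ = (8.99×10⁹ N·m²/C²)(-1.93×10⁻⁶ C)(1.62×10⁻⁶ C)(1/0.397 − 1/0.348) = 9.97×10⁻³ J.
v = √(2·9.97×10⁻³/8.09×10⁻³) = 1.57 m/s.

1.57 m/s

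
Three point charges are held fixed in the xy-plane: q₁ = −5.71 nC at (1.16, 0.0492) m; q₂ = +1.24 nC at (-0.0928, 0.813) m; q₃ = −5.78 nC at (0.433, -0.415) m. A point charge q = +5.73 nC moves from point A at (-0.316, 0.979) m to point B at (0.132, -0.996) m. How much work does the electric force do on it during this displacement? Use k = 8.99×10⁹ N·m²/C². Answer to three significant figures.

The work done by the electric force is W_field = −ΔU = −q(V_B − V_A) = q(V_A − V_B).
At A: distances to the source charges are 1.74 m, 0.278 m, 1.58 m; V_A = Σ kqᵢ/rᵢ = -22.2 V.
At B: distances to the source charges are 1.47 m, 1.82 m, 0.654 m; V_B = Σ kqᵢ/rᵢ = -108 V.
ΔV = V_B − V_A = -86.1 V.
W_field = −qΔV = −(5.73×10⁻⁹ C)(-86.1 V) = 4.93×10⁻⁷ J.

4.93×10⁻⁷ J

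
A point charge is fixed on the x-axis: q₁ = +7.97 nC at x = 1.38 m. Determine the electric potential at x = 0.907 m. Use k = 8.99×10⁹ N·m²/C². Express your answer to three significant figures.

Electric potential is a scalar, so the contributions from each charge add algebraically: V = Σ kqᵢ/rᵢ.
V = k[(7.97×10⁻⁹)/(0.473)] = 151 V.

151 V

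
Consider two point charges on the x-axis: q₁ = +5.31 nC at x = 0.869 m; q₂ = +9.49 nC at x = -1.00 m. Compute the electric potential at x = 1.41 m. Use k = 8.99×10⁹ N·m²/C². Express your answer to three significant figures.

Electric potential is a scalar, so the contributions from each charge add algebraically: V = Σ kqᵢ/rᵢ.
Distances from the field point to each charge: r₁ = 0.541 m, r₂ = 2.41 m.
V = k[(5.31×10⁻⁹)/(0.541) + (9.49×10⁻⁹)/(2.41)] = 124 V.

124 V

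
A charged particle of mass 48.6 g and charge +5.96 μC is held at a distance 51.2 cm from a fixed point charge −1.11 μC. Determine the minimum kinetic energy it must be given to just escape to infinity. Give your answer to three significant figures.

0.116 J

To just escape, total mechanical energy must reach zero at infinity: ½mv²_min + U = 0, so ½mv²_min = −U = |kQq|/r.
|U| = |kQq|/r = (8.99×10⁹ N·m²/C²)(1.11×10⁻⁶)(5.96×10⁻⁶)/(0.512) = 0.116 J.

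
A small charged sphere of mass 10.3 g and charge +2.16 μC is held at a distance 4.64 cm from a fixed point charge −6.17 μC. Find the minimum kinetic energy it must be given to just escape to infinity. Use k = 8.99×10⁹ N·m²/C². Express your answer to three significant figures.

2.58 J

To just escape, total mechanical energy must reach zero at infinity: ½mv²_min + U = 0, so ½mv²_min = −U = |kQq|/r.
|U| = |kQq|/r = (8.99×10⁹ N·m²/C²)(6.17×10⁻⁶)(2.16×10⁻⁶)/(0.0464) = 2.58 J.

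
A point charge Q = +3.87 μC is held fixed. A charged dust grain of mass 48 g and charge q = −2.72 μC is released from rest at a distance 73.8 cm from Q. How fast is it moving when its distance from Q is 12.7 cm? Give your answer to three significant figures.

Only the electrostatic force acts, so mechanical energy is conserved: ½mv² = U₁ − U₂ = kQq(1/r₁ − 1/r₂).
U₁ − U₂ = (8.99×10⁹ N·m²/C²)(3.87×10⁻⁶ C)(-2.72×10⁻⁶ C)(1/0.738 − 1/0.127) = 0.617 J.
v = √(2·0.617/0.0480) = 5.07 m/s.

5.07 m/s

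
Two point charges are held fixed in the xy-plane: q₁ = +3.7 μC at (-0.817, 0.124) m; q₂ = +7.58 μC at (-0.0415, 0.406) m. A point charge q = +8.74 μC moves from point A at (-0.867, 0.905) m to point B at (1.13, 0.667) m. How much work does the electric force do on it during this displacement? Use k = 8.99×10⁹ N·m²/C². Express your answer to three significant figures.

0.349 J

The work done by the electric force is W_field = −ΔU = −q(V_B − V_A) = q(V_A − V_B).
At A: distances to the source charges are 0.783 m, 0.965 m; V_A = Σ kqᵢ/rᵢ = 1.13×10⁵ V.
At B: distances to the source charges are 2.02 m, 1.20 m; V_B = Σ kqᵢ/rᵢ = 7.32×10⁴ V.
ΔV = V_B − V_A = -3.99×10⁴ V.
W_field = −qΔV = −(8.74×10⁻⁶ C)(-3.99×10⁴ V) = 0.349 J.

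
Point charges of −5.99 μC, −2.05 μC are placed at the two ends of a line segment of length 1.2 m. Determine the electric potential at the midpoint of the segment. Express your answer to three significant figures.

-1.20×10⁵ V

Electric potential is a scalar, so the contributions from each charge add algebraically: V = Σ kqᵢ/rᵢ.
Each charge is 0.600 m from the midpoint.
V = k[(-5.99×10⁻⁶)/(0.600) + (-2.05×10⁻⁶)/(0.600)] = -1.20×10⁵ V.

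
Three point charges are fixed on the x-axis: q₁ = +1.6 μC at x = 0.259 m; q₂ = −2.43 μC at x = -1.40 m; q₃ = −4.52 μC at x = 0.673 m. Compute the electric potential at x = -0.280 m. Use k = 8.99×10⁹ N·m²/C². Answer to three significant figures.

The total potential is the scalar sum of each charge's contribution, V = Σ kqᵢ/rᵢ.
Distances from the field point to each charge: r₁ = 0.539 m, r₂ = 1.12 m, r₃ = 0.953 m.
V = k[(1.60×10⁻⁶)/(0.539) + (-2.43×10⁻⁶)/(1.12) + (-4.52×10⁻⁶)/(0.953)] = -3.55×10⁴ V.

-3.55×10⁴ V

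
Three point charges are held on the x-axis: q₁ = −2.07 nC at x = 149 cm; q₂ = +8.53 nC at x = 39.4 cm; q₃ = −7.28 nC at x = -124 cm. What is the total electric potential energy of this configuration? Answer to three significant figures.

The work to assemble the configuration equals its total potential energy, U = Σ kqᵢqⱼ/rᵢⱼ over all pairs.
Pair separations: r₁₂ = 1.10 m, r₁₃ = 2.73 m, r₂₃ = 1.63 m.
U = (-1.45×10⁻⁷) + (4.96×10⁻⁸) + (-3.42×10⁻⁷) = -4.37×10⁻⁷ J.

-4.37×10⁻⁷ J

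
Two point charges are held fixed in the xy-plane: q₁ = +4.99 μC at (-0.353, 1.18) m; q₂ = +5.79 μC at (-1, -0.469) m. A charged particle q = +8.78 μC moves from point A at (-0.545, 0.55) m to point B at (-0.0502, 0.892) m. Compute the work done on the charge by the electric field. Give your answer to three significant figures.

-0.210 J

The work done by the electric force is W_field = −ΔU = −q(V_B − V_A) = q(V_A − V_B).
At A: distances to the source charges are 0.659 m, 1.12 m; V_A = Σ kqᵢ/rᵢ = 1.15×10⁵ V.
At B: distances to the source charges are 0.418 m, 1.66 m; V_B = Σ kqᵢ/rᵢ = 1.39×10⁵ V.
ΔV = V_B − V_A = 2.40×10⁴ V.
W_field = −qΔV = −(8.78×10⁻⁶ C)(2.40×10⁴ V) = -0.210 J.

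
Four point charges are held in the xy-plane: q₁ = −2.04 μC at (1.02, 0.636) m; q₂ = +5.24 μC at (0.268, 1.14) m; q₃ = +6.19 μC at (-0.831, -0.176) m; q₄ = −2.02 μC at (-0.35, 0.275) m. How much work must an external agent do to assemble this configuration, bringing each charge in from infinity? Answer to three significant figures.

The work to assemble the configuration equals its total potential energy, U = Σ kqᵢqⱼ/rᵢⱼ over all pairs.
Pair separations: r₁₂ = 0.905 m, r₁₃ = 2.02 m, r₁₄ = 1.42 m, r₂₃ = 1.71 m, r₂₄ = 1.06 m, r₃₄ = 0.659 m.
Summing all 6 pair terms gives U = -0.226 J.

-0.226 J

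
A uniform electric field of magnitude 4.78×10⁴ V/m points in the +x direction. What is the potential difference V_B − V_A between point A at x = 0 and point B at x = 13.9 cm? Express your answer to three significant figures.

-6640 V

In a uniform field, potential decreases in the direction of E: V_B − V_A = −E·Δx.
V_B − V_A = −(4.78×10⁴ V/m)(0.139 m) = -6640 V.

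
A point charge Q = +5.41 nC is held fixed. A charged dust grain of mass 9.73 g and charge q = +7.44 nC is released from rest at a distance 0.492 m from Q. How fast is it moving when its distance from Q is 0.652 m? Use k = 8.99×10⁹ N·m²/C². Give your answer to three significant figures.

6.09×10⁻³ m/s

Only the electrostatic force acts, so mechanical energy is conserved: ½mv² = U₁ − U₂ = kQq(1/r₁ − 1/r₂).
U₁ − U₂ = (8.99×10⁹ N·m²/C²)(5.41×10⁻⁹ C)(7.44×10⁻⁹ C)(1/0.492 − 1/0.652) = 1.80×10⁻⁷ J.
v = √(2·1.80×10⁻⁷/9.73×10⁻³) = 6.09×10⁻³ m/s.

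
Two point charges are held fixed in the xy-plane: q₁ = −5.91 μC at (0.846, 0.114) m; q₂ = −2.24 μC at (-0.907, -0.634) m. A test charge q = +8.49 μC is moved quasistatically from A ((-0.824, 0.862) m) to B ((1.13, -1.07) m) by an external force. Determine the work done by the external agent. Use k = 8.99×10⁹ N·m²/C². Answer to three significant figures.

For quasistatic motion the external work equals the change in potential energy: W_ext = qΔV = q(V_B − V_A).
At A: distances to the source charges are 1.83 m, 1.50 m; V_A = Σ kqᵢ/rᵢ = -4.25×10⁴ V.
At B: distances to the source charges are 1.22 m, 2.08 m; V_B = Σ kqᵢ/rᵢ = -5.33×10⁴ V.
ΔV = V_B − V_A = -1.08×10⁴ V.
W_ext = qΔV = (8.49×10⁻⁶ C)(-1.08×10⁴ V) = -0.0919 J.

-0.0919 J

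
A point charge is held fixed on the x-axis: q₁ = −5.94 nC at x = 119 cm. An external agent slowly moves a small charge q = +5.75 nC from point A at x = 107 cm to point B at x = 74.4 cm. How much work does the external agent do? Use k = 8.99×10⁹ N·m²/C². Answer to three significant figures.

1.87×10⁻⁶ J

For quasistatic motion the external work equals the change in potential energy: W_ext = qΔV = q(V_B − V_A).
At A: distance to the source charge is 0.120 m; V_A = kq₁/r = -445 V.
At B: distance to the source charge is 0.446 m; V_B = kq₁/r = -120 V.
ΔV = V_B − V_A = 325 V.
W_ext = qΔV = (5.75×10⁻⁹ C)(325 V) = 1.87×10⁻⁶ J.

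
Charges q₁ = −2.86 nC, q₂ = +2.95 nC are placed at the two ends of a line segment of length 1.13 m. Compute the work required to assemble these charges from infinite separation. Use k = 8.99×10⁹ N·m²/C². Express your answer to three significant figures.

-6.71×10⁻⁸ J

The assembly work is the sum of pairwise potential energies, U = Σ_{i<j} kqᵢqⱼ/rᵢⱼ.
The separation is r = 1.13 m.
U = (-6.71×10⁻⁸) = -6.71×10⁻⁸ J.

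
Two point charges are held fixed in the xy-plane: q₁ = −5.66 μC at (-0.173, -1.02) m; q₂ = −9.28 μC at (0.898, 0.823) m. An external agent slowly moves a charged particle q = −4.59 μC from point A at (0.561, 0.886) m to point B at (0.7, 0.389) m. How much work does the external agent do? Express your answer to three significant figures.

For quasistatic motion the external work equals the change in potential energy: W_ext = qΔV = q(V_B − V_A).
At A: distances to the source charges are 2.04 m, 0.343 m; V_A = Σ kqᵢ/rᵢ = -2.68×10⁵ V.
At B: distances to the source charges are 1.66 m, 0.477 m; V_B = Σ kqᵢ/rᵢ = -2.06×10⁵ V.
ΔV = V_B − V_A = 6.27×10⁴ V.
W_ext = qΔV = (-4.59×10⁻⁶ C)(6.27×10⁴ V) = -0.288 J.

-0.288 J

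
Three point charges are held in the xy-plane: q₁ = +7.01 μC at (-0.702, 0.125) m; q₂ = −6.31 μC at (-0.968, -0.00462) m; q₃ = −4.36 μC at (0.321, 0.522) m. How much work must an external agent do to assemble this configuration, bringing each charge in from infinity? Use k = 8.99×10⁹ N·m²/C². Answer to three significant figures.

-1.42 J

The assembly work is the sum of pairwise potential energies, U = Σ_{i<j} kqᵢqⱼ/rᵢⱼ.
Pair separations: r₁₂ = 0.296 m, r₁₃ = 1.10 m, r₂₃ = 1.39 m.
U = (-1.34) + (-0.250) + (0.178) = -1.42 J.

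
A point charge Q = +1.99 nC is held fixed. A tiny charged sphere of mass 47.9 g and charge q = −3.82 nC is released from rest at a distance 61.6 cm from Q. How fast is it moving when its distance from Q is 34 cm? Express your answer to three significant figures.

Only the electrostatic force acts, so mechanical energy is conserved: ½mv² = U₁ − U₂ = kQq(1/r₁ − 1/r₂).
U₁ − U₂ = (8.99×10⁹ N·m²/C²)(1.99×10⁻⁹ C)(-3.82×10⁻⁹ C)(1/0.616 − 1/0.340) = 9.01×10⁻⁸ J.
v = √(2·9.01×10⁻⁸/0.0479) = 1.94×10⁻³ m/s.

1.94×10⁻³ m/s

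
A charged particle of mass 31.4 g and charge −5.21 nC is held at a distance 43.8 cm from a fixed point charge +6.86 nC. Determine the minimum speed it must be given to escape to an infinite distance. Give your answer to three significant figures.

6.84×10⁻³ m/s

To just escape, total mechanical energy must reach zero at infinity: ½mv²_min + U = 0, so ½mv²_min = −U = |kQq|/r.
|U| = |kQq|/r = (8.99×10⁹ N·m²/C²)(6.86×10⁻⁹)(5.21×10⁻⁹)/(0.438) = 7.34×10⁻⁷ J.
v_min = √(2|U|/m) = √(2·7.34×10⁻⁷/0.0314) = 6.84×10⁻³ m/s.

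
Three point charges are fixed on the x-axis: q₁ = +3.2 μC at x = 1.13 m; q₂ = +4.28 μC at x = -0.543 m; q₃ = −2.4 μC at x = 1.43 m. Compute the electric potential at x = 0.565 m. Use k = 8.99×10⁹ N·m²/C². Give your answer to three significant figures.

6.07×10⁴ V

Electric potential is a scalar, so the contributions from each charge add algebraically: V = Σ kqᵢ/rᵢ.
Distances from the field point to each charge: r₁ = 0.565 m, r₂ = 1.11 m, r₃ = 0.865 m.
V = k[(3.20×10⁻⁶)/(0.565) + (4.28×10⁻⁶)/(1.11) + (-2.40×10⁻⁶)/(0.865)] = 6.07×10⁴ V.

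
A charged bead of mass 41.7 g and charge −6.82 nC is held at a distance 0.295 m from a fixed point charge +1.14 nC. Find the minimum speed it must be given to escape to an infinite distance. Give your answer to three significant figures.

To just escape, total mechanical energy must reach zero at infinity: ½mv²_min + U = 0, so ½mv²_min = −U = |kQq|/r.
|U| = |kQq|/r = (8.99×10⁹ N·m²/C²)(1.14×10⁻⁹)(6.82×10⁻⁹)/(0.295) = 2.37×10⁻⁷ J.
v_min = √(2|U|/m) = √(2·2.37×10⁻⁷/0.0417) = 3.37×10⁻³ m/s.

3.37×10⁻³ m/s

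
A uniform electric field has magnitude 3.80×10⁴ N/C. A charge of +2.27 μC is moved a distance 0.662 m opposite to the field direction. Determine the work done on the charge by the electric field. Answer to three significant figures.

-0.0571 J

The potential change for a displacement 0.662 m opposite to the field direction is ΔV = +Ed = 2.52×10⁴ V.
W_field = −qΔV = -0.0571 J.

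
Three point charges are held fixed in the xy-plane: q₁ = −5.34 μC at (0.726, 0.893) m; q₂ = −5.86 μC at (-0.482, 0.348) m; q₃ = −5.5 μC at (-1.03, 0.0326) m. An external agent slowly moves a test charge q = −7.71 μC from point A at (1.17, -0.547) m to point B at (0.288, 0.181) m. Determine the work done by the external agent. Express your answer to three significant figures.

0.616 J

For quasistatic motion the external work equals the change in potential energy: W_ext = qΔV = q(V_B − V_A).
At A: distances to the source charges are 1.51 m, 1.88 m, 2.28 m; V_A = Σ kqᵢ/rᵢ = -8.16×10⁴ V.
At B: distances to the source charges are 0.836 m, 0.788 m, 1.33 m; V_B = Σ kqᵢ/rᵢ = -1.62×10⁵ V.
ΔV = V_B − V_A = -7.99×10⁴ V.
W_ext = qΔV = (-7.71×10⁻⁶ C)(-7.99×10⁴ V) = 0.616 J.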